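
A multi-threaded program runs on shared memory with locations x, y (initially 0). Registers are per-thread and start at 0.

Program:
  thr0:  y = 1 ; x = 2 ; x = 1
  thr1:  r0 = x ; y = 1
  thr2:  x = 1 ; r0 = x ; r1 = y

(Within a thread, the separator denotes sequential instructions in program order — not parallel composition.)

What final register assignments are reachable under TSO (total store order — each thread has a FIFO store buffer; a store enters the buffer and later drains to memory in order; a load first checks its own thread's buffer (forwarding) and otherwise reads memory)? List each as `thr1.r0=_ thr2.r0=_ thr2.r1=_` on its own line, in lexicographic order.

outcome vector order: (thr1.r0,thr2.r0,thr2.r1)
|TSO outcomes| = 9

thr1.r0=0 thr2.r0=1 thr2.r1=0
thr1.r0=0 thr2.r0=1 thr2.r1=1
thr1.r0=0 thr2.r0=2 thr2.r1=1
thr1.r0=1 thr2.r0=1 thr2.r1=0
thr1.r0=1 thr2.r0=1 thr2.r1=1
thr1.r0=1 thr2.r0=2 thr2.r1=1
thr1.r0=2 thr2.r0=1 thr2.r1=0
thr1.r0=2 thr2.r0=1 thr2.r1=1
thr1.r0=2 thr2.r0=2 thr2.r1=1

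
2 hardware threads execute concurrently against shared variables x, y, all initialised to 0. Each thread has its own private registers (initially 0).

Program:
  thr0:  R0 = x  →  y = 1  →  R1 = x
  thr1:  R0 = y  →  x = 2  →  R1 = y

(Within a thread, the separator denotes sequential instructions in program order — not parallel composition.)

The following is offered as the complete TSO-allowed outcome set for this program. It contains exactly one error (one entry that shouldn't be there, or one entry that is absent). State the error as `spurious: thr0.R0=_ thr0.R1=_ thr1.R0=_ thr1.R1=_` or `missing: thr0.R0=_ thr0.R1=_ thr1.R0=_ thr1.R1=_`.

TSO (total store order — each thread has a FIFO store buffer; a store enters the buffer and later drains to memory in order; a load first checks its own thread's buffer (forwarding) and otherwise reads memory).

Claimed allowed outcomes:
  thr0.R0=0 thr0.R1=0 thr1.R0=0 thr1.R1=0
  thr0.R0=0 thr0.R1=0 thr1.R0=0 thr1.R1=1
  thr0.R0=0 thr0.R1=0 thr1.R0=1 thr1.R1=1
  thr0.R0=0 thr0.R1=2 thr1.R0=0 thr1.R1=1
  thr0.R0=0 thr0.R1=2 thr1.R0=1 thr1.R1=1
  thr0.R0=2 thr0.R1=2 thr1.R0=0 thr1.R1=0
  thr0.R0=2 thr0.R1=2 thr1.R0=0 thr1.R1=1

outcome vector order: (thr0.R0,thr0.R1,thr1.R0,thr1.R1)
under TSO → (0,0,0,0), (0,0,0,1), (0,0,1,1), (0,2,0,0), (0,2,0,1), (0,2,1,1), (2,2,0,0), (2,2,0,1)
TSO∖claimed = {(0,2,0,0)}

missing: thr0.R0=0 thr0.R1=2 thr1.R0=0 thr1.R1=0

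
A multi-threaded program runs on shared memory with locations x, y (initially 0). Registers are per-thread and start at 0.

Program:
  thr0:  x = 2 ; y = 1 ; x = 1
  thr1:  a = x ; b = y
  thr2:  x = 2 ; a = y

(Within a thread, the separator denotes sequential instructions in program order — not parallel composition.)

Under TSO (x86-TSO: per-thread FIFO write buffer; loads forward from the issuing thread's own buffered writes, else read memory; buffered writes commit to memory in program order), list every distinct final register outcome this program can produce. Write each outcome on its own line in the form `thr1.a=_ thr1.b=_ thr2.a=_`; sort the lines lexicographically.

outcome vector order: (thr1.a,thr1.b,thr2.a)
|TSO outcomes| = 10

thr1.a=0 thr1.b=0 thr2.a=0
thr1.a=0 thr1.b=0 thr2.a=1
thr1.a=0 thr1.b=1 thr2.a=0
thr1.a=0 thr1.b=1 thr2.a=1
thr1.a=1 thr1.b=1 thr2.a=0
thr1.a=1 thr1.b=1 thr2.a=1
thr1.a=2 thr1.b=0 thr2.a=0
thr1.a=2 thr1.b=0 thr2.a=1
thr1.a=2 thr1.b=1 thr2.a=0
thr1.a=2 thr1.b=1 thr2.a=1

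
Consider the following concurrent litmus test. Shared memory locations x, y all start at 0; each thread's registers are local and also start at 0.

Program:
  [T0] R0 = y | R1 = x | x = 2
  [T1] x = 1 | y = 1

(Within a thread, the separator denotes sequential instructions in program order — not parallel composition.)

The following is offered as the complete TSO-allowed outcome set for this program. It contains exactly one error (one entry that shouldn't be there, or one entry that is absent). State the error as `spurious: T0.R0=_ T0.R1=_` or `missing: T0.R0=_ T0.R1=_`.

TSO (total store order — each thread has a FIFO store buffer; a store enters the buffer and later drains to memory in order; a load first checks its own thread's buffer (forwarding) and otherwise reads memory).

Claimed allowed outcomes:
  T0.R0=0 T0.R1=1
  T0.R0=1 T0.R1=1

missing: T0.R0=0 T0.R1=0

outcome vector order: (T0.R0,T0.R1)
under TSO → (0,0), (0,1), (1,1)
TSO∖claimed = {(0,0)}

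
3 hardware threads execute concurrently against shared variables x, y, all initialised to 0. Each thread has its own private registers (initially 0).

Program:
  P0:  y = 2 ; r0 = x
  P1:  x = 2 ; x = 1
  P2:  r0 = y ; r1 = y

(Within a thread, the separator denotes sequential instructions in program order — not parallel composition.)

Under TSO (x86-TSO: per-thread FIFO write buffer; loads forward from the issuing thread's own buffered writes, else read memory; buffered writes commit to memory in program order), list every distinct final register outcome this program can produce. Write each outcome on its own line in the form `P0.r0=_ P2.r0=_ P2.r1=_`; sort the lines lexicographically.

outcome vector order: (P0.r0,P2.r0,P2.r1)
|TSO outcomes| = 9

P0.r0=0 P2.r0=0 P2.r1=0
P0.r0=0 P2.r0=0 P2.r1=2
P0.r0=0 P2.r0=2 P2.r1=2
P0.r0=1 P2.r0=0 P2.r1=0
P0.r0=1 P2.r0=0 P2.r1=2
P0.r0=1 P2.r0=2 P2.r1=2
P0.r0=2 P2.r0=0 P2.r1=0
P0.r0=2 P2.r0=0 P2.r1=2
P0.r0=2 P2.r0=2 P2.r1=2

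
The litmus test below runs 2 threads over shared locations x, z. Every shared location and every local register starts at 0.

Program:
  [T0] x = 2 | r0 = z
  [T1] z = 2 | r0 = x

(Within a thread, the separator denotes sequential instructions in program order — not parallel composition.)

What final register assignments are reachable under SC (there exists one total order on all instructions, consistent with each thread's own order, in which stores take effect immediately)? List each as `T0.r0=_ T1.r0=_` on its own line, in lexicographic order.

T0.r0=0 T1.r0=2
T0.r0=2 T1.r0=0
T0.r0=2 T1.r0=2

outcome vector order: (T0.r0,T1.r0)
|SC outcomes| = 3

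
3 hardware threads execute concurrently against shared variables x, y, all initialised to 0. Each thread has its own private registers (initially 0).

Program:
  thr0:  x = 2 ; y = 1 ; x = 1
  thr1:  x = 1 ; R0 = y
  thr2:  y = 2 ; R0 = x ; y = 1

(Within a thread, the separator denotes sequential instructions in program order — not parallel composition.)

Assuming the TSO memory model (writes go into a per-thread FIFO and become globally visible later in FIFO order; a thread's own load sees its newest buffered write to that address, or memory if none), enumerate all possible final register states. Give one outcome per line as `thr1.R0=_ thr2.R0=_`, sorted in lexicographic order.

outcome vector order: (thr1.R0,thr2.R0)
|TSO outcomes| = 9

thr1.R0=0 thr2.R0=0
thr1.R0=0 thr2.R0=1
thr1.R0=0 thr2.R0=2
thr1.R0=1 thr2.R0=0
thr1.R0=1 thr2.R0=1
thr1.R0=1 thr2.R0=2
thr1.R0=2 thr2.R0=0
thr1.R0=2 thr2.R0=1
thr1.R0=2 thr2.R0=2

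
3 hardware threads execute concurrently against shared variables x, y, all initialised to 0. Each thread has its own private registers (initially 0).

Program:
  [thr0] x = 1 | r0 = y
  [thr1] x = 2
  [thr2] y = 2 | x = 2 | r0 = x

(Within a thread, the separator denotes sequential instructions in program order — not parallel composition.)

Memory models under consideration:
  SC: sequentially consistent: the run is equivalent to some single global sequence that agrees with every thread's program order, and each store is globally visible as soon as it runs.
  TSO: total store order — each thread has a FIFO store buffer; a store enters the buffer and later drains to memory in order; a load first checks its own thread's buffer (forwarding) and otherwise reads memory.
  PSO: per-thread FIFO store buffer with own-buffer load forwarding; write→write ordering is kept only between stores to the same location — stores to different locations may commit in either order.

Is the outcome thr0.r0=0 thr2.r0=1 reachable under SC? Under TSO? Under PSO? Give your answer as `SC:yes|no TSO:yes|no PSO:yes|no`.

SC:no TSO:yes PSO:yes

outcome vector order: (thr0.r0,thr2.r0)
under SC → <0 2> <2 1> <2 2>
under TSO → <0 1> <0 2> <2 1> <2 2>
under PSO → <0 1> <0 2> <2 1> <2 2>
target <0 1> ∈ {TSO,PSO}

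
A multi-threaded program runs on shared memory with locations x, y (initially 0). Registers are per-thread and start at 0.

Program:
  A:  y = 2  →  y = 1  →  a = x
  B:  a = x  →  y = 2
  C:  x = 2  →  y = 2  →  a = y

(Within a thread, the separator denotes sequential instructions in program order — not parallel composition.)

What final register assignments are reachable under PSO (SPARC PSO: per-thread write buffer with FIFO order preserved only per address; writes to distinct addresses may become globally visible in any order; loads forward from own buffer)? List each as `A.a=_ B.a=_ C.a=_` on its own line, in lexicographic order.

A.a=0 B.a=0 C.a=1
A.a=0 B.a=0 C.a=2
A.a=0 B.a=2 C.a=1
A.a=0 B.a=2 C.a=2
A.a=2 B.a=0 C.a=1
A.a=2 B.a=0 C.a=2
A.a=2 B.a=2 C.a=1
A.a=2 B.a=2 C.a=2

outcome vector order: (A.a,B.a,C.a)
|PSO outcomes| = 8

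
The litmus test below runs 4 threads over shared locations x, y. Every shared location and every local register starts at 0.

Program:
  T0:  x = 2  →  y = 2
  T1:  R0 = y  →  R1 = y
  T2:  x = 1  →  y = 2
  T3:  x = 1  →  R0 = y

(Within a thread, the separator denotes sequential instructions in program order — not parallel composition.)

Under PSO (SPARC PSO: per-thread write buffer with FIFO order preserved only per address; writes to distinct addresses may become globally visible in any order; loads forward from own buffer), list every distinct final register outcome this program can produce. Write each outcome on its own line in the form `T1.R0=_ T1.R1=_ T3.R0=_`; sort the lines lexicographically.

T1.R0=0 T1.R1=0 T3.R0=0
T1.R0=0 T1.R1=0 T3.R0=2
T1.R0=0 T1.R1=2 T3.R0=0
T1.R0=0 T1.R1=2 T3.R0=2
T1.R0=2 T1.R1=2 T3.R0=0
T1.R0=2 T1.R1=2 T3.R0=2

outcome vector order: (T1.R0,T1.R1,T3.R0)
|PSO outcomes| = 6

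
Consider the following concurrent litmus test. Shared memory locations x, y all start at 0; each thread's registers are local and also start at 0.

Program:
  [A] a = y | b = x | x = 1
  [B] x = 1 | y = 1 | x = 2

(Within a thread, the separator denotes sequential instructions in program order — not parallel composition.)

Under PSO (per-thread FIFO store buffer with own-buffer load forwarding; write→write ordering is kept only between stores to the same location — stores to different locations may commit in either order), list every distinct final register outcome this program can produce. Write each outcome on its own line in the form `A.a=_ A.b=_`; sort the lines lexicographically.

A.a=0 A.b=0
A.a=0 A.b=1
A.a=0 A.b=2
A.a=1 A.b=0
A.a=1 A.b=1
A.a=1 A.b=2

outcome vector order: (A.a,A.b)
|PSO outcomes| = 6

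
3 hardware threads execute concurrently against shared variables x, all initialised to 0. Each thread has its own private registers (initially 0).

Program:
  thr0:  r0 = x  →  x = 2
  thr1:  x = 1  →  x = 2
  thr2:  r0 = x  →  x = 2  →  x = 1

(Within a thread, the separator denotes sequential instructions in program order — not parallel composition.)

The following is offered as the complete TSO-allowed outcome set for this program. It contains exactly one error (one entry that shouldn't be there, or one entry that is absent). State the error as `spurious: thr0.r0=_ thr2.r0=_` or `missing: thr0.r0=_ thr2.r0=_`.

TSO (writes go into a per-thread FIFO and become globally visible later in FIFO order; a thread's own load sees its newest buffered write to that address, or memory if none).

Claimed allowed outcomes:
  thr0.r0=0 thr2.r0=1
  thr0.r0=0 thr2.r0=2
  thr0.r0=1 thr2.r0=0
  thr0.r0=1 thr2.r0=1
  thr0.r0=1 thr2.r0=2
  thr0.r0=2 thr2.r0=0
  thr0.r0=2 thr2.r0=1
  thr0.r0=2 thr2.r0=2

outcome vector order: (thr0.r0,thr2.r0)
under TSO → 00 01 02 10 11 12 20 21 22
TSO∖claimed = {00}

missing: thr0.r0=0 thr2.r0=0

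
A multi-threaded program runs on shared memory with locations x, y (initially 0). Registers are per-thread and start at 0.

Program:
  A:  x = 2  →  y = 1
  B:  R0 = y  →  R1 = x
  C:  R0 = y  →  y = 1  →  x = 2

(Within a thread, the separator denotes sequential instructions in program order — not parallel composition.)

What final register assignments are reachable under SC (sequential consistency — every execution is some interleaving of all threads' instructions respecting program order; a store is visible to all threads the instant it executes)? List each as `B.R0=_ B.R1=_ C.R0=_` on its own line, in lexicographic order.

outcome vector order: (B.R0,B.R1,C.R0)
|SC outcomes| = 7

B.R0=0 B.R1=0 C.R0=0
B.R0=0 B.R1=0 C.R0=1
B.R0=0 B.R1=2 C.R0=0
B.R0=0 B.R1=2 C.R0=1
B.R0=1 B.R1=0 C.R0=0
B.R0=1 B.R1=2 C.R0=0
B.R0=1 B.R1=2 C.R0=1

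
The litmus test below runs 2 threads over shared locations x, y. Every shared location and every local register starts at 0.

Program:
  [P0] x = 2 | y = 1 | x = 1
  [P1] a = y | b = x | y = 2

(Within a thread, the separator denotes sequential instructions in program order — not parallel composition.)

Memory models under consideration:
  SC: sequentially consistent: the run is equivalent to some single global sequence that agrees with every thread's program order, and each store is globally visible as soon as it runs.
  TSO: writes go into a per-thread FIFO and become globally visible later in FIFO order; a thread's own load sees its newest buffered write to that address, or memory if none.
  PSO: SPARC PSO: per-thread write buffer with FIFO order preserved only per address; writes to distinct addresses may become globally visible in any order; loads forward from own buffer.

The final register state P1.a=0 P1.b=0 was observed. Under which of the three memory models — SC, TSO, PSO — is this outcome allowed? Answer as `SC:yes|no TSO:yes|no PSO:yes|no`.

outcome vector order: (P1.a,P1.b)
SC: 5 outcomes — {<0 0> <0 1> <0 2> <1 1> <1 2>}
TSO: 5 outcomes — {<0 0> <0 1> <0 2> <1 1> <1 2>}
PSO: 6 outcomes — {<0 0> <0 1> <0 2> <1 0> <1 1> <1 2>}
target <0 0> ∈ {SC,TSO,PSO}

SC:yes TSO:yes PSO:yes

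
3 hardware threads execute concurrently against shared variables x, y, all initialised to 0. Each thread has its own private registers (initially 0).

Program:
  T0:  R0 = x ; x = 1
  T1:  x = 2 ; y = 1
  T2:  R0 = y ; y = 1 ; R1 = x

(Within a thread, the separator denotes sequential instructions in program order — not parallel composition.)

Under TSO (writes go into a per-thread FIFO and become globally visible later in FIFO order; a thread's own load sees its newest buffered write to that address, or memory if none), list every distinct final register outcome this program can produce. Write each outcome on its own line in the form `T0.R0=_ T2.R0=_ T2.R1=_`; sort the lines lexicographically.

T0.R0=0 T2.R0=0 T2.R1=0
T0.R0=0 T2.R0=0 T2.R1=1
T0.R0=0 T2.R0=0 T2.R1=2
T0.R0=0 T2.R0=1 T2.R1=1
T0.R0=0 T2.R0=1 T2.R1=2
T0.R0=2 T2.R0=0 T2.R1=0
T0.R0=2 T2.R0=0 T2.R1=1
T0.R0=2 T2.R0=0 T2.R1=2
T0.R0=2 T2.R0=1 T2.R1=1
T0.R0=2 T2.R0=1 T2.R1=2

outcome vector order: (T0.R0,T2.R0,T2.R1)
|TSO outcomes| = 10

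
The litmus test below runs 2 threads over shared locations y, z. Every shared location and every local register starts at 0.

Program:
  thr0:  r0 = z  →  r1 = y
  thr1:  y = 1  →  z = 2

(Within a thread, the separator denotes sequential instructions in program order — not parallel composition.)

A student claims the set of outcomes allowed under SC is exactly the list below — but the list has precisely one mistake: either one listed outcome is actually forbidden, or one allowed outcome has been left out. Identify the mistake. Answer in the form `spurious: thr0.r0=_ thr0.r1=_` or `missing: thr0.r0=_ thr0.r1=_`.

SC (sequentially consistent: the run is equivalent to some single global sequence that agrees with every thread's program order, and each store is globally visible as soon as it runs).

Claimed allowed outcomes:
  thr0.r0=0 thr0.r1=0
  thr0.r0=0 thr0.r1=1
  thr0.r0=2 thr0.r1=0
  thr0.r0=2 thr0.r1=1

outcome vector order: (thr0.r0,thr0.r1)
under SC → <0 0> <0 1> <2 1>
claimed∖SC = {<2 0>}

spurious: thr0.r0=2 thr0.r1=0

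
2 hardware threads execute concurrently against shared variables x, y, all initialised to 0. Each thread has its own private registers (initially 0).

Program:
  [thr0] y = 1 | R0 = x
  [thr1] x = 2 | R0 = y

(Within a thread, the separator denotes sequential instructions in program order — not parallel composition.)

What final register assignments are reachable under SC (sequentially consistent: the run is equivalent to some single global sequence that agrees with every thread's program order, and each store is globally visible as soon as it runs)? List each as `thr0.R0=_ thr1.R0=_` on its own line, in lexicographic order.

outcome vector order: (thr0.R0,thr1.R0)
|SC outcomes| = 3

thr0.R0=0 thr1.R0=1
thr0.R0=2 thr1.R0=0
thr0.R0=2 thr1.R0=1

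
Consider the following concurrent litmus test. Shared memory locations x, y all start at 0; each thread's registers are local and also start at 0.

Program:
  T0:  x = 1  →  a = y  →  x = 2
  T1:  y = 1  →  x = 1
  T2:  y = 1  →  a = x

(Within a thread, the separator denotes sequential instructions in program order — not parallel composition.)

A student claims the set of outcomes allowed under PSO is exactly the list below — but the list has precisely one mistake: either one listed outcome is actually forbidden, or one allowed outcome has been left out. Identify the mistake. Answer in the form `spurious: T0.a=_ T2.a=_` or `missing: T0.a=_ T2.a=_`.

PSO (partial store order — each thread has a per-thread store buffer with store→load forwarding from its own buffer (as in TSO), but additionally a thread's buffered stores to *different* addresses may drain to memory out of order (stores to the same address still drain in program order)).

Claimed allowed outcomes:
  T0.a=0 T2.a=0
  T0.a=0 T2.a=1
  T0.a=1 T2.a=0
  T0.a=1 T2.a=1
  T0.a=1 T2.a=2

missing: T0.a=0 T2.a=2

outcome vector order: (T0.a,T2.a)
PSO (6): 0/0 0/1 0/2 1/0 1/1 1/2
PSO∖claimed = {0/2}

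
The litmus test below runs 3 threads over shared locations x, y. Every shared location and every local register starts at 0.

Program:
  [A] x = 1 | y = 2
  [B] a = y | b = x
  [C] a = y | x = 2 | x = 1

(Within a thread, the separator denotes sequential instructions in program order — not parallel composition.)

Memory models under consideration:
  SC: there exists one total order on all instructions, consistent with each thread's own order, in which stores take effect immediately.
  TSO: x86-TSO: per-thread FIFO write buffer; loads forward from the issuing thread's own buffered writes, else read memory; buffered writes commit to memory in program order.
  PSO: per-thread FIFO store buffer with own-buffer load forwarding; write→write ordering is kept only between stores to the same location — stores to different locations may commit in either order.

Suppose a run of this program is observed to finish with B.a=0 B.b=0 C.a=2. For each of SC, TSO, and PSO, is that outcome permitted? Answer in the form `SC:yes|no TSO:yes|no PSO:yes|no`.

SC:yes TSO:yes PSO:yes

outcome vector order: (B.a,B.b,C.a)
[SC] allowed = {0/0/0, 0/0/2, 0/1/0, 0/1/2, 0/2/0, 0/2/2, 2/1/0, 2/1/2, 2/2/0, 2/2/2}
[TSO] allowed = {0/0/0, 0/0/2, 0/1/0, 0/1/2, 0/2/0, 0/2/2, 2/1/0, 2/1/2, 2/2/0, 2/2/2}
[PSO] allowed = {0/0/0, 0/0/2, 0/1/0, 0/1/2, 0/2/0, 0/2/2, 2/0/0, 2/0/2, 2/1/0, 2/1/2, 2/2/0, 2/2/2}
target 0/0/2 ∈ {SC,TSO,PSO}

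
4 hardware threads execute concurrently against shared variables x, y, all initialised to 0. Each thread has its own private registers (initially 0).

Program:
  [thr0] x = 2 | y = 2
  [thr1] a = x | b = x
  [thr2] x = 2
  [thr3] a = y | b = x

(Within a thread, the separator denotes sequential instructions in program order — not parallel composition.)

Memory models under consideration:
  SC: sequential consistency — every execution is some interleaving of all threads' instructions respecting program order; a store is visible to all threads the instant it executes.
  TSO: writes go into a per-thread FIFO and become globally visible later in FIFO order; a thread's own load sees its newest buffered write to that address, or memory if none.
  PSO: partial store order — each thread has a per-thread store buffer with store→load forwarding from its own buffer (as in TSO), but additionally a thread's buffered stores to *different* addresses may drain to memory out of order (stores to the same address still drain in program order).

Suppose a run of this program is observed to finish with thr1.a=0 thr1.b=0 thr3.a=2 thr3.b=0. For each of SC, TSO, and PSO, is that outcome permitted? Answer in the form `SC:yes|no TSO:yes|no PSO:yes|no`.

SC:no TSO:no PSO:yes

outcome vector order: (thr1.a,thr1.b,thr3.a,thr3.b)
[SC] allowed = {<0 0 0 0> <0 0 0 2> <0 0 2 2> <0 2 0 0> <0 2 0 2> <0 2 2 2> <2 2 0 0> <2 2 0 2> <2 2 2 2>}
[TSO] allowed = {<0 0 0 0> <0 0 0 2> <0 0 2 2> <0 2 0 0> <0 2 0 2> <0 2 2 2> <2 2 0 0> <2 2 0 2> <2 2 2 2>}
[PSO] allowed = {<0 0 0 0> <0 0 0 2> <0 0 2 0> <0 0 2 2> <0 2 0 0> <0 2 0 2> <0 2 2 0> <0 2 2 2> <2 2 0 0> <2 2 0 2> <2 2 2 0> <2 2 2 2>}
target <0 0 2 0> ∈ {PSO}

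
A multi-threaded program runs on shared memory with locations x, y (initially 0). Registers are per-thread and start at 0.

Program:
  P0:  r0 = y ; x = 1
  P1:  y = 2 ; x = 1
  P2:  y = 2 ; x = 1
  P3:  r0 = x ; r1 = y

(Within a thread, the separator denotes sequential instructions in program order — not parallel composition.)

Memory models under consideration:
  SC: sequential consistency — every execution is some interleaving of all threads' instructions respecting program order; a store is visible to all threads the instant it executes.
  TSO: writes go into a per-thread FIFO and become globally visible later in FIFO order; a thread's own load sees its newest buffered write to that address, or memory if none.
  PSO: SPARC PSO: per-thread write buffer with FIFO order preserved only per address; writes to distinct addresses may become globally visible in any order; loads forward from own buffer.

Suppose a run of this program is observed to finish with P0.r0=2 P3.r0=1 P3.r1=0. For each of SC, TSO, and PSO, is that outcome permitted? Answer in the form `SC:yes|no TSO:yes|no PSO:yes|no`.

outcome vector order: (P0.r0,P3.r0,P3.r1)
[SC] allowed = {<0 0 0>; <0 0 2>; <0 1 0>; <0 1 2>; <2 0 0>; <2 0 2>; <2 1 2>}
[TSO] allowed = {<0 0 0>; <0 0 2>; <0 1 0>; <0 1 2>; <2 0 0>; <2 0 2>; <2 1 2>}
[PSO] allowed = {<0 0 0>; <0 0 2>; <0 1 0>; <0 1 2>; <2 0 0>; <2 0 2>; <2 1 0>; <2 1 2>}
target <2 1 0> ∈ {PSO}

SC:no TSO:no PSO:yes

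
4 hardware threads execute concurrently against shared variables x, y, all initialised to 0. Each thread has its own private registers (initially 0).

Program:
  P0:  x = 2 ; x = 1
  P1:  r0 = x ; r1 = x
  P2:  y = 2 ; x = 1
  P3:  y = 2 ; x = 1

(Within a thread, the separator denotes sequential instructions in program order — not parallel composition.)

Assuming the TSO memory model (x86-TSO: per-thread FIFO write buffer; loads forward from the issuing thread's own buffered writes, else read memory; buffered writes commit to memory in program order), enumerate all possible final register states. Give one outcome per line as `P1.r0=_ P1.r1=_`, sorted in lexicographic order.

P1.r0=0 P1.r1=0
P1.r0=0 P1.r1=1
P1.r0=0 P1.r1=2
P1.r0=1 P1.r1=1
P1.r0=1 P1.r1=2
P1.r0=2 P1.r1=1
P1.r0=2 P1.r1=2

outcome vector order: (P1.r0,P1.r1)
|TSO outcomes| = 7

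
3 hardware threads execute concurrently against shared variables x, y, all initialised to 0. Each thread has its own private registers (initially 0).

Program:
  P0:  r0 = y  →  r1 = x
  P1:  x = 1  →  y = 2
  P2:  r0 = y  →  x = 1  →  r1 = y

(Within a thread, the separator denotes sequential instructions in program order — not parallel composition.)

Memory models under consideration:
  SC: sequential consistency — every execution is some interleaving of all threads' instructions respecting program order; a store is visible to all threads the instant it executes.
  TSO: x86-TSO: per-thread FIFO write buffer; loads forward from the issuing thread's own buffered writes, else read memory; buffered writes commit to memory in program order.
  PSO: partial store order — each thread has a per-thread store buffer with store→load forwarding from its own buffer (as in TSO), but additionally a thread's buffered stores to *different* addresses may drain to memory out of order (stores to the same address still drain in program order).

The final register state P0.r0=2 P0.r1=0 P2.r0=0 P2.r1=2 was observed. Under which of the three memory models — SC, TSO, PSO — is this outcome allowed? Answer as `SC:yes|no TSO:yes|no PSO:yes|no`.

outcome vector order: (P0.r0,P0.r1,P2.r0,P2.r1)
under SC → 0000 0002 0022 0100 0102 0122 2100 2102 2122
under TSO → 0000 0002 0022 0100 0102 0122 2100 2102 2122
under PSO → 0000 0002 0022 0100 0102 0122 2000 2002 2022 2100 2102 2122
target 2002 ∈ {PSO}

SC:no TSO:no PSO:yes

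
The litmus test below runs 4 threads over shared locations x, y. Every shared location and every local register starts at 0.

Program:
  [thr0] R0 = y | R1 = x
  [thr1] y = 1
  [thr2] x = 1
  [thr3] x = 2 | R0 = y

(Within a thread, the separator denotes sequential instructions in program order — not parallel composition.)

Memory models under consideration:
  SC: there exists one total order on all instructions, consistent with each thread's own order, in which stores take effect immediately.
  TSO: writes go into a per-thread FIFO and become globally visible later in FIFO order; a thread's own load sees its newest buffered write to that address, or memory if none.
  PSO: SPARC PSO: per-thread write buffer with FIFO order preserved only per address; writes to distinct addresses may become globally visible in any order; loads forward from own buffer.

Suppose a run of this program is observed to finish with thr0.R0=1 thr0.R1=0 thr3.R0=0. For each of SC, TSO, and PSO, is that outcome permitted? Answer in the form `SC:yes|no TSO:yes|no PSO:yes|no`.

outcome vector order: (thr0.R0,thr0.R1,thr3.R0)
under SC → 0/0/0, 0/0/1, 0/1/0, 0/1/1, 0/2/0, 0/2/1, 1/0/1, 1/1/0, 1/1/1, 1/2/0, 1/2/1
under TSO → 0/0/0, 0/0/1, 0/1/0, 0/1/1, 0/2/0, 0/2/1, 1/0/0, 1/0/1, 1/1/0, 1/1/1, 1/2/0, 1/2/1
under PSO → 0/0/0, 0/0/1, 0/1/0, 0/1/1, 0/2/0, 0/2/1, 1/0/0, 1/0/1, 1/1/0, 1/1/1, 1/2/0, 1/2/1
target 1/0/0 ∈ {TSO,PSO}

SC:no TSO:yes PSO:yes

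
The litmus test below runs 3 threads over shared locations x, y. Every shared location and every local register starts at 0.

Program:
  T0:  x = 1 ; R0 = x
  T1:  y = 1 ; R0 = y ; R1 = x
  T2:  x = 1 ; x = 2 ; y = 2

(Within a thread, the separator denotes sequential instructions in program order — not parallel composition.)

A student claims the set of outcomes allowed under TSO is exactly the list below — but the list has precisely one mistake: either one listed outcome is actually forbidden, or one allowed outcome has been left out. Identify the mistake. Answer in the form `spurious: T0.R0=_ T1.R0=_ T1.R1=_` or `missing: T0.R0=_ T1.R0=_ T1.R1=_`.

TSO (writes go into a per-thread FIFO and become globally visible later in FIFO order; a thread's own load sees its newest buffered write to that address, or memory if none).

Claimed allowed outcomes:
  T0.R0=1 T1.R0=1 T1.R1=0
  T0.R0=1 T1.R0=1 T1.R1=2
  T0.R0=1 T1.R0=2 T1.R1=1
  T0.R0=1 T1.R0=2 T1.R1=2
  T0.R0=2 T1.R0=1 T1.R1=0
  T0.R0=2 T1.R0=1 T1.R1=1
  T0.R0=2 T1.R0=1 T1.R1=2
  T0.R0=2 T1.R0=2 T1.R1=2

missing: T0.R0=1 T1.R0=1 T1.R1=1

outcome vector order: (T0.R0,T1.R0,T1.R1)
[TSO] allowed = {110; 111; 112; 121; 122; 210; 211; 212; 222}
TSO∖claimed = {111}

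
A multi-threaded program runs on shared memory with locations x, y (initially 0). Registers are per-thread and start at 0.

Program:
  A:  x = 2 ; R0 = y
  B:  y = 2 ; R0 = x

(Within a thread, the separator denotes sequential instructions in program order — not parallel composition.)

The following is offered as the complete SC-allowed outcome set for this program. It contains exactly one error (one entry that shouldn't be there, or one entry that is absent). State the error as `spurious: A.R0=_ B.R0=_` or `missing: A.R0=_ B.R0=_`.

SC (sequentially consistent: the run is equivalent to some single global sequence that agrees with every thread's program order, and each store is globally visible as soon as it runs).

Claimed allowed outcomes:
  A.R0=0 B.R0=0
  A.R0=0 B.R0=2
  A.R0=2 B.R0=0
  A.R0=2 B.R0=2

outcome vector order: (A.R0,B.R0)
under SC → <0 2>; <2 0>; <2 2>
claimed∖SC = {<0 0>}

spurious: A.R0=0 B.R0=0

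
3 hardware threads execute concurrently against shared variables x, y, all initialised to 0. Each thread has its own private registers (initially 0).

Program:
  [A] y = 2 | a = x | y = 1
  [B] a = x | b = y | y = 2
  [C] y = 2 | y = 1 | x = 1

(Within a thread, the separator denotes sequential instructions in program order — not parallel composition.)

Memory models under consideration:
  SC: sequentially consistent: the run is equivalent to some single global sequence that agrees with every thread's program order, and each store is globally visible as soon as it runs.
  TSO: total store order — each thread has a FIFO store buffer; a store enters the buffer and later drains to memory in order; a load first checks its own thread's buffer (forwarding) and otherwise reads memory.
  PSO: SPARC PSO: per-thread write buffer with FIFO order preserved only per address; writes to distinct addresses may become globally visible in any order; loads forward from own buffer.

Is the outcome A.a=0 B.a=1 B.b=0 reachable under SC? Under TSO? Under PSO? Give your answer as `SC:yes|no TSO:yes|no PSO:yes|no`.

SC:no TSO:no PSO:yes

outcome vector order: (A.a,B.a,B.b)
SC (10): <0 0 0> <0 0 1> <0 0 2> <0 1 1> <0 1 2> <1 0 0> <1 0 1> <1 0 2> <1 1 1> <1 1 2>
TSO (10): <0 0 0> <0 0 1> <0 0 2> <0 1 1> <0 1 2> <1 0 0> <1 0 1> <1 0 2> <1 1 1> <1 1 2>
PSO (12): <0 0 0> <0 0 1> <0 0 2> <0 1 0> <0 1 1> <0 1 2> <1 0 0> <1 0 1> <1 0 2> <1 1 0> <1 1 1> <1 1 2>
target <0 1 0> ∈ {PSO}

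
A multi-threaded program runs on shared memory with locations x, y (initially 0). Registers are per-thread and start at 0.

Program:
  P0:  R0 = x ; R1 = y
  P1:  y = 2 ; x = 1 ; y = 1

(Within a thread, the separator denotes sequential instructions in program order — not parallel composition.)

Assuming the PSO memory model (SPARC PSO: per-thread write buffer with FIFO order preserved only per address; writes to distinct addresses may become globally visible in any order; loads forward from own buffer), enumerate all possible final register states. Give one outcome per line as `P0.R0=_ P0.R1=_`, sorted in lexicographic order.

outcome vector order: (P0.R0,P0.R1)
|PSO outcomes| = 6

P0.R0=0 P0.R1=0
P0.R0=0 P0.R1=1
P0.R0=0 P0.R1=2
P0.R0=1 P0.R1=0
P0.R0=1 P0.R1=1
P0.R0=1 P0.R1=2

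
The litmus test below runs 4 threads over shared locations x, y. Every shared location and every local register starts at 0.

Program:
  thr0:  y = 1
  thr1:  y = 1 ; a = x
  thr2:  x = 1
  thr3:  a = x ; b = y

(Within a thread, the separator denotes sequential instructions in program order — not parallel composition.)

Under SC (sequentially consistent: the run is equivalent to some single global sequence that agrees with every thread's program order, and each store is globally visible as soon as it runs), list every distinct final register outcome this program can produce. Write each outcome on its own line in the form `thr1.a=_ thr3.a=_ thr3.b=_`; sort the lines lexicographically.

outcome vector order: (thr1.a,thr3.a,thr3.b)
|SC outcomes| = 7

thr1.a=0 thr3.a=0 thr3.b=0
thr1.a=0 thr3.a=0 thr3.b=1
thr1.a=0 thr3.a=1 thr3.b=1
thr1.a=1 thr3.a=0 thr3.b=0
thr1.a=1 thr3.a=0 thr3.b=1
thr1.a=1 thr3.a=1 thr3.b=0
thr1.a=1 thr3.a=1 thr3.b=1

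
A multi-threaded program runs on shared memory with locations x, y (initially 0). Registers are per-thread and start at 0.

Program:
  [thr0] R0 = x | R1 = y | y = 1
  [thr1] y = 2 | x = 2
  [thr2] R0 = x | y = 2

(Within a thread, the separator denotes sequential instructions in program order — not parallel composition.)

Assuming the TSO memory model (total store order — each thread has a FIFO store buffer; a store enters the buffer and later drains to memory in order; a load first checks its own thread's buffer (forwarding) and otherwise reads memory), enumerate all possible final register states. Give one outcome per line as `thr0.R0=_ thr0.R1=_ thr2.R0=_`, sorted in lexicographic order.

thr0.R0=0 thr0.R1=0 thr2.R0=0
thr0.R0=0 thr0.R1=0 thr2.R0=2
thr0.R0=0 thr0.R1=2 thr2.R0=0
thr0.R0=0 thr0.R1=2 thr2.R0=2
thr0.R0=2 thr0.R1=2 thr2.R0=0
thr0.R0=2 thr0.R1=2 thr2.R0=2

outcome vector order: (thr0.R0,thr0.R1,thr2.R0)
|TSO outcomes| = 6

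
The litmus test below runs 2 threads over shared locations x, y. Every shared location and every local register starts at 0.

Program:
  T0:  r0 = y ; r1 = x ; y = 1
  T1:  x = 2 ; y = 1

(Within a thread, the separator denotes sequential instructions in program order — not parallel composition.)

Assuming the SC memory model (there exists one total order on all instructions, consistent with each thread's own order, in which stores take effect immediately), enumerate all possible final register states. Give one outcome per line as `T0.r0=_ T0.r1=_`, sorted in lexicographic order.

outcome vector order: (T0.r0,T0.r1)
|SC outcomes| = 3

T0.r0=0 T0.r1=0
T0.r0=0 T0.r1=2
T0.r0=1 T0.r1=2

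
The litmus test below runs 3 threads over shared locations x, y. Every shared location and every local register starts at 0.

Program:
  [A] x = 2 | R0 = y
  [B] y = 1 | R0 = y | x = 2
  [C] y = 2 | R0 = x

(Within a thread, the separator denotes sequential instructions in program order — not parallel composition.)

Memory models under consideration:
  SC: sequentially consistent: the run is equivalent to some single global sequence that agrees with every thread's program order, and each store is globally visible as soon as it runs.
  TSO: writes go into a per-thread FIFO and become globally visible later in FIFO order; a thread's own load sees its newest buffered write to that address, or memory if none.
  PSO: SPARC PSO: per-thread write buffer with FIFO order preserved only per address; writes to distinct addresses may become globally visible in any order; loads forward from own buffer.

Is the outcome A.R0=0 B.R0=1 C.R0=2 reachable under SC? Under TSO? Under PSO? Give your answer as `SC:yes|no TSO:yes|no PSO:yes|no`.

outcome vector order: (A.R0,B.R0,C.R0)
[SC] allowed = {(0,1,2), (0,2,2), (1,1,0), (1,1,2), (1,2,2), (2,1,0), (2,1,2), (2,2,0), (2,2,2)}
[TSO] allowed = {(0,1,0), (0,1,2), (0,2,0), (0,2,2), (1,1,0), (1,1,2), (1,2,0), (1,2,2), (2,1,0), (2,1,2), (2,2,0), (2,2,2)}
[PSO] allowed = {(0,1,0), (0,1,2), (0,2,0), (0,2,2), (1,1,0), (1,1,2), (1,2,0), (1,2,2), (2,1,0), (2,1,2), (2,2,0), (2,2,2)}
target (0,1,2) ∈ {SC,TSO,PSO}

SC:yes TSO:yes PSO:yes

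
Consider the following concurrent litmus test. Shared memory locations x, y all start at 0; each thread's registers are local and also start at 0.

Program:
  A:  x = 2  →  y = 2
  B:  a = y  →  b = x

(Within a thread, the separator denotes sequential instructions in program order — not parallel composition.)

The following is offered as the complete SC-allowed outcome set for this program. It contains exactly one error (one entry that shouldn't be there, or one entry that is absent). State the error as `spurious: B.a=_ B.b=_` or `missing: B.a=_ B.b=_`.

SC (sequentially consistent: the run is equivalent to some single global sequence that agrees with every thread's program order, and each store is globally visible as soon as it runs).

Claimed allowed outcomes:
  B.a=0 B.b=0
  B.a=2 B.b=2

outcome vector order: (B.a,B.b)
SC (3): (0,0), (0,2), (2,2)
SC∖claimed = {(0,2)}

missing: B.a=0 B.b=2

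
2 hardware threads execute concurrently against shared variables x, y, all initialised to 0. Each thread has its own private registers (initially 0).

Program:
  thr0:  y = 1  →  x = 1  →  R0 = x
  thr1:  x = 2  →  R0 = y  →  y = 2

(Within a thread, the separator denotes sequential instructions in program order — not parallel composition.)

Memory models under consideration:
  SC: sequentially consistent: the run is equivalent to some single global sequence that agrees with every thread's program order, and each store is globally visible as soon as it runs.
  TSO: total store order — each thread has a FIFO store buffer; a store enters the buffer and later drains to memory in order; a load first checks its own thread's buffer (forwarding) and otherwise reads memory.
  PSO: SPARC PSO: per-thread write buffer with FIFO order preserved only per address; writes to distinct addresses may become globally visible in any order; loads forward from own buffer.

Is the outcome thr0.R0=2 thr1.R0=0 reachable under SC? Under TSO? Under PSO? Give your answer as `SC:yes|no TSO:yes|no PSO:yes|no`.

outcome vector order: (thr0.R0,thr1.R0)
SC: 3 outcomes — {10; 11; 21}
TSO: 4 outcomes — {10; 11; 20; 21}
PSO: 4 outcomes — {10; 11; 20; 21}
target 20 ∈ {TSO,PSO}

SC:no TSO:yes PSO:yes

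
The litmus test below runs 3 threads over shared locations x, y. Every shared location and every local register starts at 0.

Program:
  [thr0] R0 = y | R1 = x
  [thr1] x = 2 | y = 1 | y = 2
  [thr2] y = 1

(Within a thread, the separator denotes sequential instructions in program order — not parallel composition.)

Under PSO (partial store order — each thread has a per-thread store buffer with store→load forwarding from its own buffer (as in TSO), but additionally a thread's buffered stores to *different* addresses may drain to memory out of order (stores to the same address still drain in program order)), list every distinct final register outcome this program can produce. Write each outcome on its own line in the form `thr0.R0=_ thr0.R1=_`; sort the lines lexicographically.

thr0.R0=0 thr0.R1=0
thr0.R0=0 thr0.R1=2
thr0.R0=1 thr0.R1=0
thr0.R0=1 thr0.R1=2
thr0.R0=2 thr0.R1=0
thr0.R0=2 thr0.R1=2

outcome vector order: (thr0.R0,thr0.R1)
|PSO outcomes| = 6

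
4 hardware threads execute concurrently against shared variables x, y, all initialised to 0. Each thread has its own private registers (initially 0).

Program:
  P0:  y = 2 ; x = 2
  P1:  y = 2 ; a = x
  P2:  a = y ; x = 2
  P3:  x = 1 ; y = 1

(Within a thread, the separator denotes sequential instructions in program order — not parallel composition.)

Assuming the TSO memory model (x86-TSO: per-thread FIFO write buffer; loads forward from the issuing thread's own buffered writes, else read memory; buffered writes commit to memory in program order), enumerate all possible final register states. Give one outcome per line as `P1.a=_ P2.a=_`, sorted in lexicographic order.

P1.a=0 P2.a=0
P1.a=0 P2.a=1
P1.a=0 P2.a=2
P1.a=1 P2.a=0
P1.a=1 P2.a=1
P1.a=1 P2.a=2
P1.a=2 P2.a=0
P1.a=2 P2.a=1
P1.a=2 P2.a=2

outcome vector order: (P1.a,P2.a)
|TSO outcomes| = 9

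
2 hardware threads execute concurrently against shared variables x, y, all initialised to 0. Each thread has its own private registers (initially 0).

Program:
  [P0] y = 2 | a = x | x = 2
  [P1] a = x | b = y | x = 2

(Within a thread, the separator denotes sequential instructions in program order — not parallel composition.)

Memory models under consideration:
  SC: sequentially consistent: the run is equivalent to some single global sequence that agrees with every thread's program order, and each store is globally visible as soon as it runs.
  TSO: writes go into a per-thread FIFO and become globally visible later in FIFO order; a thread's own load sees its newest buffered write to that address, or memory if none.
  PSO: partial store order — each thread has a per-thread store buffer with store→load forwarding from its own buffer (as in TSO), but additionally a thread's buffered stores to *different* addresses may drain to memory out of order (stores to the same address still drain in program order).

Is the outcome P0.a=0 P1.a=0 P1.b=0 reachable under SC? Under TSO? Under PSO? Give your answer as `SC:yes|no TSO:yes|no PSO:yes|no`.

outcome vector order: (P0.a,P1.a,P1.b)
SC: 5 outcomes — {<0 0 0>, <0 0 2>, <0 2 2>, <2 0 0>, <2 0 2>}
TSO: 5 outcomes — {<0 0 0>, <0 0 2>, <0 2 2>, <2 0 0>, <2 0 2>}
PSO: 6 outcomes — {<0 0 0>, <0 0 2>, <0 2 0>, <0 2 2>, <2 0 0>, <2 0 2>}
target <0 0 0> ∈ {SC,TSO,PSO}

SC:yes TSO:yes PSO:yes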